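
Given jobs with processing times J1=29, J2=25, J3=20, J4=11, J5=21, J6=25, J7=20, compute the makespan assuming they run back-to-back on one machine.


Sequential makespan: sum all processing times
= 29 + 25 + 20 + 11 + 21 + 25 + 20
= 151 time units


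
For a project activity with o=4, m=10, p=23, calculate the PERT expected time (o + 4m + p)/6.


te = (o + 4m + p) / 6
= (4 + 4×10 + 23) / 6
= (4 + 40 + 23) / 6
= 67 / 6
= 11.17


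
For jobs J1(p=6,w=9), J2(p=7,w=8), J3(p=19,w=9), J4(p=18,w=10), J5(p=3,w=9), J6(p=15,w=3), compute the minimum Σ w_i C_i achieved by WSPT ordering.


WSPT order (by p/w): J5 → J1 → J2 → J4 → J3 → J6
  J5: C=3, w·C=9×3=27
  J1: C=9, w·C=9×9=81
  J2: C=16, w·C=8×16=128
  J4: C=34, w·C=10×34=340
  J3: C=53, w·C=9×53=477
  J6: C=68, w·C=3×68=204
Σ w·C = 1257
= 1257


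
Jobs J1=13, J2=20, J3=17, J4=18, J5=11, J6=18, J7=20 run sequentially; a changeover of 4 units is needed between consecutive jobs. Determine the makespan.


Makespan = Σ processing + (n-1) × setup
= (13 + 20 + 17 + 18 + 11 + 18 + 20) + (7-1)×4
= 117 + 24
= 141 time units


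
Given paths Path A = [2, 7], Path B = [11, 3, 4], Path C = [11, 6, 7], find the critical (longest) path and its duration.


Path A: 2 + 7 = 9
Path B: 11 + 3 + 4 = 18
Path C: 11 + 6 + 7 = 24
Critical path = longest = max(9, 18, 24)
= 24 (Path C)


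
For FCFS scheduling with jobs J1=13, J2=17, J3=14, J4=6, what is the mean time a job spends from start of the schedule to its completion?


Completion times:
  J1: completes at 13
  J2: completes at 30
  J3: completes at 44
  J4: completes at 50
Sum = 137
Average = 137/4
= 34.25


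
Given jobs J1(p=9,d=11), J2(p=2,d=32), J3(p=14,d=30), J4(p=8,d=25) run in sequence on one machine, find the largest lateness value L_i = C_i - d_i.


Lateness per job (L = C - d):
  J1: C=9, d=11, L=-2
  J2: C=11, d=32, L=-21
  J3: C=25, d=30, L=-5
  J4: C=33, d=25, L=8
Lmax = max(-2, -21, -5, 8)
= 8


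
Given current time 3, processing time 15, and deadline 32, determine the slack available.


Slack = due - current_time - processing
= 32 - 3 - 15
= 14


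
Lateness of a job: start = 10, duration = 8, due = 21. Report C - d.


Completion = 10 + 8 = 18
Lateness = C - d = 18 - 21
= -3


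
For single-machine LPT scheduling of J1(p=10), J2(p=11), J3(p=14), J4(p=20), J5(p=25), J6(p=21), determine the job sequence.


LPT: sort by longest processing time first
  J5: p=25
  J6: p=21
  J4: p=20
  J3: p=14
  J2: p=11
  J1: p=10
Order: J5 → J6 → J4 → J3 → J2 → J1


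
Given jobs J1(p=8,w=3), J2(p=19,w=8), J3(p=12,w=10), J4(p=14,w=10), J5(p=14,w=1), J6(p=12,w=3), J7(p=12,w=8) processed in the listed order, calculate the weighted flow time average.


Completion times:
  J1: C=8, w×C=3×8=24
  J2: C=27, w×C=8×27=216
  J3: C=39, w×C=10×39=390
  J4: C=53, w×C=10×53=530
  J5: C=67, w×C=1×67=67
  J6: C=79, w×C=3×79=237
  J7: C=91, w×C=8×91=728
Sum w×C = 2192
Sum w = 43
Weighted avg = 2192/43
= 50.98


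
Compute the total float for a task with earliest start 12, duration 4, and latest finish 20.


EF = ES + duration = 12 + 4 = 16
LS = LF - duration = 20 - 4 = 16
Total Float = LF - EF = 20 - 16
(or LS - ES = 16 - 12)
= 4


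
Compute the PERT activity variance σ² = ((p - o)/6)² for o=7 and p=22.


σ² = ((p - o) / 6)² = (p - o)² / 36
= (22 - 7)² / 36
= 15² / 36
= 225 / 36
= 6.2500


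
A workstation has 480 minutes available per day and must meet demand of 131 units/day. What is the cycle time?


Cycle time = available time / demand
= 480 / 131
= 3.66 min/unit


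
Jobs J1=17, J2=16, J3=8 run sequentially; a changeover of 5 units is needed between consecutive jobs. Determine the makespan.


Makespan = Σ processing + (n-1) × setup
= (17 + 16 + 8) + (3-1)×5
= 41 + 10
= 51 time units


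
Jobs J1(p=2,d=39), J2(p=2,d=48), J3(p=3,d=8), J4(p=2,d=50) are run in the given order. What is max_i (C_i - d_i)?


Lateness per job (L = C - d):
  J1: C=2, d=39, L=-37
  J2: C=4, d=48, L=-44
  J3: C=7, d=8, L=-1
  J4: C=9, d=50, L=-41
Lmax = max(-37, -44, -1, -41)
= -1


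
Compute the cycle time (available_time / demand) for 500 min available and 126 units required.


Cycle time = available time / demand
= 500 / 126
= 3.97 min/unit


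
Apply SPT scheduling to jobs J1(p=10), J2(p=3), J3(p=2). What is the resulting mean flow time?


SPT order: J3 → J2 → J1
Completion times:
  J3: C=2
  J2: C=5
  J1: C=15
Sum = 22, n = 3
Mean flow = 22/3
= 7.33


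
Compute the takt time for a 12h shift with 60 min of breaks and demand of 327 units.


Available = 12×60 - 60 = 660 min
Takt time = 660 / 327
= 2.02 min/unit


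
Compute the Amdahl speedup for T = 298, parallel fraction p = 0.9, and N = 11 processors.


Amdahl's law: T_p = T × ((1-p) + p/N)
= 298 × ((1-0.9) + 0.9/11)
= 298 × (0.10 + 0.0818)
= 298 × 0.1818
= 54.18
Speedup = 298/54.18
= 5.50×


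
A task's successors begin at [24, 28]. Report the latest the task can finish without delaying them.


LF = min of all successor start times
Successors start at: [24, 28]
LF = min(24, 28)
= 24


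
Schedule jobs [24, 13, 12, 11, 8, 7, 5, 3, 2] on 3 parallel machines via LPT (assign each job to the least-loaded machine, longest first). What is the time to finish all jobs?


Jobs (LPT sorted): [24, 13, 12, 11, 8, 7, 5, 3, 2]
Machines: 3
  J=24 → Machine 1 (load: 0+24=24)
  J=13 → Machine 2 (load: 0+13=13)
  J=12 → Machine 3 (load: 0+12=12)
  J=11 → Machine 3 (load: 12+11=23)
  J=8 → Machine 2 (load: 13+8=21)
  J=7 → Machine 2 (load: 21+7=28)
  J=5 → Machine 3 (load: 23+5=28)
  J=3 → Machine 1 (load: 24+3=27)
  J=2 → Machine 1 (load: 27+2=29)
Machine loads: [29, 28, 28]
Makespan = max = 29 time units


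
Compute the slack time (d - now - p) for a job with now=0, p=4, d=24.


Slack = due - current_time - processing
= 24 - 0 - 4
= 20


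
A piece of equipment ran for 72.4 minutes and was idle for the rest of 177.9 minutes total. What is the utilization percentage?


Utilization = busy / total × 100
= 72.4 / 177.9 × 100
= 40.7%


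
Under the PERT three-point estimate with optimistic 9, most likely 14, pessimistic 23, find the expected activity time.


te = (o + 4m + p) / 6
= (9 + 4×14 + 23) / 6
= (9 + 56 + 23) / 6
= 88 / 6
= 14.67


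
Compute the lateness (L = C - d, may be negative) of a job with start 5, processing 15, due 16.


Completion = 5 + 15 = 20
Lateness = C - d = 20 - 16
= 4


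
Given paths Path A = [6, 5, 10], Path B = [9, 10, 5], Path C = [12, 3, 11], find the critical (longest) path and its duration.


Path A: 6 + 5 + 10 = 21
Path B: 9 + 10 + 5 = 24
Path C: 12 + 3 + 11 = 26
Critical path = longest = max(21, 24, 26)
= 26 (Path C)


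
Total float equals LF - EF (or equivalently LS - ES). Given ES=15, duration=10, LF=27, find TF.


EF = ES + duration = 15 + 10 = 25
LS = LF - duration = 27 - 10 = 17
Total Float = LF - EF = 27 - 25
(or LS - ES = 17 - 15)
= 2


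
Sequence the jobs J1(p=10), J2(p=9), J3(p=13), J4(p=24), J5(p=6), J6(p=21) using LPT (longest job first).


LPT: sort by longest processing time first
  J4: p=24
  J6: p=21
  J3: p=13
  J1: p=10
  J2: p=9
  J5: p=6
Order: J4 → J6 → J3 → J1 → J2 → J5


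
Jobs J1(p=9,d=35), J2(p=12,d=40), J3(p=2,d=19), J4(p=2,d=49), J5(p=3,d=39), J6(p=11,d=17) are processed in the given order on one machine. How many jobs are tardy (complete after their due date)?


Completion vs due date:
  J1: C=9, d=35 → on time
  J2: C=21, d=40 → on time
  J3: C=23, d=19 → TARDY
  J4: C=25, d=49 → on time
  J5: C=28, d=39 → on time
  J6: C=39, d=17 → TARDY
Tardy jobs: J3, J6
Count = 2


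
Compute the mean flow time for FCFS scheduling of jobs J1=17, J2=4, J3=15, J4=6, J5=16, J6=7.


Completion times:
  J1: completes at 17
  J2: completes at 21
  J3: completes at 36
  J4: completes at 42
  J5: completes at 58
  J6: completes at 65
Sum = 239
Average = 239/6
= 39.83


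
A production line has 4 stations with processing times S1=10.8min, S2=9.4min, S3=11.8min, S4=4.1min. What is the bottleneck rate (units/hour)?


Bottleneck = longest station time
Station times: [10.8, 9.4, 11.8, 4.1]
Max = 11.8 min
Rate = 60 / 11.8
= 5.08 units/hour (bottleneck: 11.8min)


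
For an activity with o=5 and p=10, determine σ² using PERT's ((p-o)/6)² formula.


σ² = ((p - o) / 6)² = (p - o)² / 36
= (10 - 5)² / 36
= 5² / 36
= 25 / 36
= 0.6944


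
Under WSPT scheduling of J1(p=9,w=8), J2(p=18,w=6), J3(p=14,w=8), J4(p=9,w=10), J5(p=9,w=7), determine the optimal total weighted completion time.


WSPT order (by p/w): J4 → J1 → J5 → J3 → J2
  J4: C=9, w·C=10×9=90
  J1: C=18, w·C=8×18=144
  J5: C=27, w·C=7×27=189
  J3: C=41, w·C=8×41=328
  J2: C=59, w·C=6×59=354
Σ w·C = 1105
= 1105


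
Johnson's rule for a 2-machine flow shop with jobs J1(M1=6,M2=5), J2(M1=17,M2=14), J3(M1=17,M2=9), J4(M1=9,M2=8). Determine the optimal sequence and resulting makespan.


Johnson's rule:
Group 1 (M1≤M2, sort by M1): []
Group 2 (M1>M2, sort desc M2): ['J2', 'J3', 'J4', 'J1']
Sequence: J2 → J3 → J4 → J1
Makespan calculation:
  J2: M1 done=17, M2 done=31
  J3: M1 done=34, M2 done=43
  J4: M1 done=43, M2 done=51
  J1: M1 done=49, M2 done=56
= Sequence: J2 → J3 → J4 → J1, Makespan: 56


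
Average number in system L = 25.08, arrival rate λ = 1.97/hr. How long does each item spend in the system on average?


Little's law: L = λW → W = L / λ
= 25.08 / 1.97
= 12.73 hours


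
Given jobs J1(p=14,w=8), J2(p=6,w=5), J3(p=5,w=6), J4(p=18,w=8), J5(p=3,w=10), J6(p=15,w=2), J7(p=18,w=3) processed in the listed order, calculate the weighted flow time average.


Completion times:
  J1: C=14, w×C=8×14=112
  J2: C=20, w×C=5×20=100
  J3: C=25, w×C=6×25=150
  J4: C=43, w×C=8×43=344
  J5: C=46, w×C=10×46=460
  J6: C=61, w×C=2×61=122
  J7: C=79, w×C=3×79=237
Sum w×C = 1525
Sum w = 42
Weighted avg = 1525/42
= 36.31


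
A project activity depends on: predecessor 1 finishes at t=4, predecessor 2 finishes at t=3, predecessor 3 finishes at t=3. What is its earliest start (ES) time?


ES = max of all predecessor completion times
Predecessors: [4, 3, 3]
ES = max(4, 3, 3)
= 4


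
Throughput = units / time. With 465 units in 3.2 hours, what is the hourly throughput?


Throughput = units / time
= 465 / 3.2
= 145.3 units/hour


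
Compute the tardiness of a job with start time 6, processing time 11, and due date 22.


Completion = start + processing = 6 + 11 = 17
Tardiness = max(0, C - d) = max(0, 17 - 22)
= max(0, -5)
= 0


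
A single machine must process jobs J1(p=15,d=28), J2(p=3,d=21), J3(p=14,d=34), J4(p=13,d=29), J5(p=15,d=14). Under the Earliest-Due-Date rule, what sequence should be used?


EDD: sort by earliest due date
  J5: d=14, p=15
  J2: d=21, p=3
  J1: d=28, p=15
  J4: d=29, p=13
  J3: d=34, p=14
Order: J5 → J2 → J1 → J4 → J3


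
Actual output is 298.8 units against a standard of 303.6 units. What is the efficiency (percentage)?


Efficiency = (actual / standard) × 100
= (298.8 / 303.6) × 100
= 98.4%


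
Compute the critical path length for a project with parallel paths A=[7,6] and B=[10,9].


Path A: 7 + 6 = 13
Path B: 10 + 9 = 19
Critical path = longest = max(13, 19)
= 19 (Path B)


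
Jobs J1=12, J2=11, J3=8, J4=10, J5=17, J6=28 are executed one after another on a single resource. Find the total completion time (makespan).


Sequential makespan: sum all processing times
= 12 + 11 + 8 + 10 + 17 + 28
= 86 time units


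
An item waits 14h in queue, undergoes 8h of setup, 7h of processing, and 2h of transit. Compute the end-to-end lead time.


Lead time = queue + setup + processing + transit
= 14 + 8 + 7 + 2
= 31 hours


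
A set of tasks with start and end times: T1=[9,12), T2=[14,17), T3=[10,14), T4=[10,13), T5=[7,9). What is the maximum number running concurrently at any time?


Check each time point for overlaps:
  t=10: 3 tasks active (T1, T3, T4)
Max concurrent = 3


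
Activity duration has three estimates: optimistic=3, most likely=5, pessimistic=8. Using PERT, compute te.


te = (o + 4m + p) / 6
= (3 + 4×5 + 8) / 6
= (3 + 20 + 8) / 6
= 31 / 6
= 5.17


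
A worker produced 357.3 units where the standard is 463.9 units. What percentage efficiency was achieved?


Efficiency = (actual / standard) × 100
= (357.3 / 463.9) × 100
= 77.0%


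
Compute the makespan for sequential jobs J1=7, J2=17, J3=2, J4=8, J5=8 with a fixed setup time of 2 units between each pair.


Makespan = Σ processing + (n-1) × setup
= (7 + 17 + 2 + 8 + 8) + (5-1)×2
= 42 + 8
= 50 time units


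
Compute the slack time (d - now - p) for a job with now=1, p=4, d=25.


Slack = due - current_time - processing
= 25 - 1 - 4
= 20


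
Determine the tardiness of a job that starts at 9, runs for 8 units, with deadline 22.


Completion = start + processing = 9 + 8 = 17
Tardiness = max(0, C - d) = max(0, 17 - 22)
= max(0, -5)
= 0


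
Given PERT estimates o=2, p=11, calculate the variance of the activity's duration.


σ² = ((p - o) / 6)² = (p - o)² / 36
= (11 - 2)² / 36
= 9² / 36
= 81 / 36
= 2.2500


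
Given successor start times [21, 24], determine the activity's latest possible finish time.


LF = min of all successor start times
Successors start at: [21, 24]
LF = min(21, 24)
= 21


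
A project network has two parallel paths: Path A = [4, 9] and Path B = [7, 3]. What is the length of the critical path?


Path A: 4 + 9 = 13
Path B: 7 + 3 = 10
Critical path = longest = max(13, 10)
= 13 (Path A)


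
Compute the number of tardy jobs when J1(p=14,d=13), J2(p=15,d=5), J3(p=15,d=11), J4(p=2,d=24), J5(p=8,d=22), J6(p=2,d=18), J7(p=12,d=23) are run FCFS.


Completion vs due date:
  J1: C=14, d=13 → TARDY
  J2: C=29, d=5 → TARDY
  J3: C=44, d=11 → TARDY
  J4: C=46, d=24 → TARDY
  J5: C=54, d=22 → TARDY
  J6: C=56, d=18 → TARDY
  J7: C=68, d=23 → TARDY
Tardy jobs: J1, J2, J3, J4, J5, J6, J7
Count = 7


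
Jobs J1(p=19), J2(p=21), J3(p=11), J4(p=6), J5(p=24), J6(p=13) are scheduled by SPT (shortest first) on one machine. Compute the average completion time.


SPT order: J4 → J3 → J6 → J1 → J2 → J5
Completion times:
  J4: C=6
  J3: C=17
  J6: C=30
  J1: C=49
  J2: C=70
  J5: C=94
Sum = 266, n = 6
Mean flow = 266/6
= 44.33


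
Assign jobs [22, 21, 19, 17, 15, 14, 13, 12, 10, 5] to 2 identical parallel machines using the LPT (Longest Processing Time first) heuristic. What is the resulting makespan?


Jobs (LPT sorted): [22, 21, 19, 17, 15, 14, 13, 12, 10, 5]
Machines: 2
  J=22 → Machine 1 (load: 0+22=22)
  J=21 → Machine 2 (load: 0+21=21)
  J=19 → Machine 2 (load: 21+19=40)
  J=17 → Machine 1 (load: 22+17=39)
  J=15 → Machine 1 (load: 39+15=54)
  J=14 → Machine 2 (load: 40+14=54)
  J=13 → Machine 1 (load: 54+13=67)
  J=12 → Machine 2 (load: 54+12=66)
  J=10 → Machine 2 (load: 66+10=76)
  J=5 → Machine 1 (load: 67+5=72)
Machine loads: [72, 76]
Makespan = max = 76 time units


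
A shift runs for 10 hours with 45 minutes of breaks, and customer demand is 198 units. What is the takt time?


Available = 10×60 - 45 = 555 min
Takt time = 555 / 198
= 2.80 min/unit


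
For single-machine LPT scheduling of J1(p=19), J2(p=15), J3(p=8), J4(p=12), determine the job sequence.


LPT: sort by longest processing time first
  J1: p=19
  J2: p=15
  J4: p=12
  J3: p=8
Order: J1 → J2 → J4 → J3


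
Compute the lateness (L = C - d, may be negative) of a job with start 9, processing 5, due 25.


Completion = 9 + 5 = 14
Lateness = C - d = 14 - 25
= -11


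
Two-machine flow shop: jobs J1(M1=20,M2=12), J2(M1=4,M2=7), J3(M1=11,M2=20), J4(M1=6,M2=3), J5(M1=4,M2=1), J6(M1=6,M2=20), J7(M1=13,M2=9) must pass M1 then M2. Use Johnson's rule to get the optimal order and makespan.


Johnson's rule:
Group 1 (M1≤M2, sort by M1): ['J2', 'J6', 'J3']
Group 2 (M1>M2, sort desc M2): ['J1', 'J7', 'J4', 'J5']
Sequence: J2 → J6 → J3 → J1 → J7 → J4 → J5
Makespan calculation:
  J2: M1 done=4, M2 done=11
  J6: M1 done=10, M2 done=31
  J3: M1 done=21, M2 done=51
  J1: M1 done=41, M2 done=63
  J7: M1 done=54, M2 done=72
  J4: M1 done=60, M2 done=75
  J5: M1 done=64, M2 done=76
= Sequence: J2 → J6 → J3 → J1 → J7 → J4 → J5, Makespan: 76


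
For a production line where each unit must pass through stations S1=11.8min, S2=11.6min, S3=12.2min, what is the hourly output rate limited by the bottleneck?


Bottleneck = longest station time
Station times: [11.8, 11.6, 12.2]
Max = 12.2 min
Rate = 60 / 12.2
= 4.92 units/hour (bottleneck: 12.2min)


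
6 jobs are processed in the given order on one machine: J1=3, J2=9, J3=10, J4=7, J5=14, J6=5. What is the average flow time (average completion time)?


Completion times:
  J1: completes at 3
  J2: completes at 12
  J3: completes at 22
  J4: completes at 29
  J5: completes at 43
  J6: completes at 48
Sum = 157
Average = 157/6
= 26.17


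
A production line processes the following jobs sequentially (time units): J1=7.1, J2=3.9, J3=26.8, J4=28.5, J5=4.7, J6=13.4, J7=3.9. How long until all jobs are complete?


Sequential makespan: sum all processing times
= 7.1 + 3.9 + 26.8 + 28.5 + 4.7 + 13.4 + 3.9
= 88.3 time units


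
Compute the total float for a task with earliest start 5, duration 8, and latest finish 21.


EF = ES + duration = 5 + 8 = 13
LS = LF - duration = 21 - 8 = 13
Total Float = LF - EF = 21 - 13
(or LS - ES = 13 - 5)
= 8


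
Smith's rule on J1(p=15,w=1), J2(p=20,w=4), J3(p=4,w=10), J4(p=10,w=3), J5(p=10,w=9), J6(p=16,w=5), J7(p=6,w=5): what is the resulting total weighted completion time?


WSPT order (by p/w): J3 → J5 → J7 → J6 → J4 → J2 → J1
  J3: C=4, w·C=10×4=40
  J5: C=14, w·C=9×14=126
  J7: C=20, w·C=5×20=100
  J6: C=36, w·C=5×36=180
  J4: C=46, w·C=3×46=138
  J2: C=66, w·C=4×66=264
  J1: C=81, w·C=1×81=81
Σ w·C = 929
= 929


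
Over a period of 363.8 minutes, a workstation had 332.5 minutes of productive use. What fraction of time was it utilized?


Utilization = busy / total × 100
= 332.5 / 363.8 × 100
= 91.4%


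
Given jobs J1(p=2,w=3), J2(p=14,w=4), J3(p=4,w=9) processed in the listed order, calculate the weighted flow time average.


Completion times:
  J1: C=2, w×C=3×2=6
  J2: C=16, w×C=4×16=64
  J3: C=20, w×C=9×20=180
Sum w×C = 250
Sum w = 16
Weighted avg = 250/16
= 15.62


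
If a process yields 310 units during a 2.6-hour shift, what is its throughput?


Throughput = units / time
= 310 / 2.6
= 119.2 units/hour


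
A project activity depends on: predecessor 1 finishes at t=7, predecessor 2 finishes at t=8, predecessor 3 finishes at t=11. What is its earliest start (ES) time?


ES = max of all predecessor completion times
Predecessors: [7, 8, 11]
ES = max(7, 8, 11)
= 11


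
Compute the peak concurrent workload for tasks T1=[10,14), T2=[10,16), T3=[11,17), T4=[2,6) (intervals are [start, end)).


Check each time point for overlaps:
  t=11: 3 tasks active (T1, T2, T3)
Max concurrent = 3


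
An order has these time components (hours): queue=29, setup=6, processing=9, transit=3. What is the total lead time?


Lead time = queue + setup + processing + transit
= 29 + 6 + 9 + 3
= 47 hours


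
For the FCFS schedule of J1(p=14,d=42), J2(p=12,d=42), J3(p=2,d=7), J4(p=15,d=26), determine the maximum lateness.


Lateness per job (L = C - d):
  J1: C=14, d=42, L=-28
  J2: C=26, d=42, L=-16
  J3: C=28, d=7, L=21
  J4: C=43, d=26, L=17
Lmax = max(-28, -16, 21, 17)
= 21


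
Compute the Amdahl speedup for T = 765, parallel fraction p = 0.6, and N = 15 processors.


Amdahl's law: T_p = T × ((1-p) + p/N)
= 765 × ((1-0.6) + 0.6/15)
= 765 × (0.40 + 0.0400)
= 765 × 0.4400
= 336.60
Speedup = 765/336.60
= 2.27×


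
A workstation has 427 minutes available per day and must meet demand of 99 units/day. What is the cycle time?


Cycle time = available time / demand
= 427 / 99
= 4.31 min/unit


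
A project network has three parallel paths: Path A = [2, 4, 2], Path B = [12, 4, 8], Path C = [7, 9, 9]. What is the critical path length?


Path A: 2 + 4 + 2 = 8
Path B: 12 + 4 + 8 = 24
Path C: 7 + 9 + 9 = 25
Critical path = longest = max(8, 24, 25)
= 25 (Path C)


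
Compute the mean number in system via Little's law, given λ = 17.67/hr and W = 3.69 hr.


Little's law: L = λ × W
= 17.67 × 3.69
= 65.20


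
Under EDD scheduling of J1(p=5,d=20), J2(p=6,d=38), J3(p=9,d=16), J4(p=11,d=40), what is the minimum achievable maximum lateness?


EDD order: J3 → J1 → J2 → J4
Completion and lateness:
  J3: C=9, d=16, L=9-16=-7
  J1: C=14, d=20, L=14-20=-6
  J2: C=20, d=38, L=20-38=-18
  J4: C=31, d=40, L=31-40=-9
Lmax = max(-7, -6, -18, -9)
= -6


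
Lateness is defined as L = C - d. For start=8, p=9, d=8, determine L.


Completion = 8 + 9 = 17
Lateness = C - d = 17 - 8
= 9


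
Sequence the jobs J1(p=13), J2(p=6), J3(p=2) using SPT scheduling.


SPT: sort by shortest processing time
  J3: p=2
  J2: p=6
  J1: p=13
Order: J3 → J2 → J1


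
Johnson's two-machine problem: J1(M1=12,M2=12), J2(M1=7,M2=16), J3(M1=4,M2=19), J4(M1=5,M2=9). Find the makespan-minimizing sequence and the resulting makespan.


Johnson's rule:
Group 1 (M1≤M2, sort by M1): ['J3', 'J4', 'J2', 'J1']
Group 2 (M1>M2, sort desc M2): []
Sequence: J3 → J4 → J2 → J1
Makespan calculation:
  J3: M1 done=4, M2 done=23
  J4: M1 done=9, M2 done=32
  J2: M1 done=16, M2 done=48
  J1: M1 done=28, M2 done=60
= Sequence: J3 → J4 → J2 → J1, Makespan: 60


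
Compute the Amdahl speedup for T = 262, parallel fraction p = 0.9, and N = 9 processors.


Amdahl's law: T_p = T × ((1-p) + p/N)
= 262 × ((1-0.9) + 0.9/9)
= 262 × (0.10 + 0.1000)
= 262 × 0.2000
= 52.40
Speedup = 262/52.40
= 5.00×


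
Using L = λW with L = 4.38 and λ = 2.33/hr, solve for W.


Little's law: L = λW → W = L / λ
= 4.38 / 2.33
= 1.88 hours


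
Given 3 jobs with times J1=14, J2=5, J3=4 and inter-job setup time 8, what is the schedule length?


Makespan = Σ processing + (n-1) × setup
= (14 + 5 + 4) + (3-1)×8
= 23 + 16
= 39 time units


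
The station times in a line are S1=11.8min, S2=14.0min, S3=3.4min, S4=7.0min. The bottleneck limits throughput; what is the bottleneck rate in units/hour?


Bottleneck = longest station time
Station times: [11.8, 14.0, 3.4, 7.0]
Max = 14.0 min
Rate = 60 / 14.0
= 4.29 units/hour (bottleneck: 14.0min)


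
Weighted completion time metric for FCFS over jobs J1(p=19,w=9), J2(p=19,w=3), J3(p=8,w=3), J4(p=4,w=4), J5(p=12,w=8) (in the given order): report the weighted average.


Completion times:
  J1: C=19, w×C=9×19=171
  J2: C=38, w×C=3×38=114
  J3: C=46, w×C=3×46=138
  J4: C=50, w×C=4×50=200
  J5: C=62, w×C=8×62=496
Sum w×C = 1119
Sum w = 27
Weighted avg = 1119/27
= 41.44


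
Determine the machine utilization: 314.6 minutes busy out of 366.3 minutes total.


Utilization = busy / total × 100
= 314.6 / 366.3 × 100
= 85.9%


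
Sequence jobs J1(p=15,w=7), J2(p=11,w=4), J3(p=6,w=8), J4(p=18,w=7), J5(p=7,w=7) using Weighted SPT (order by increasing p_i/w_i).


WSPT (Smith's rule): sort by p/w ascending
  J3: p/w = 6/8 = 0.750
  J5: p/w = 7/7 = 1.000
  J1: p/w = 15/7 = 2.143
  J4: p/w = 18/7 = 2.571
  J2: p/w = 11/4 = 2.750
Order: J3 → J5 → J1 → J4 → J2


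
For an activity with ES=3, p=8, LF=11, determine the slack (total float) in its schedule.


EF = ES + duration = 3 + 8 = 11
LS = LF - duration = 11 - 8 = 3
Total Float = LF - EF = 11 - 11
(or LS - ES = 3 - 3)
= 0


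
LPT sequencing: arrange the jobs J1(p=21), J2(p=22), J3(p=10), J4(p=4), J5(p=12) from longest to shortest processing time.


LPT: sort by longest processing time first
  J2: p=22
  J1: p=21
  J5: p=12
  J3: p=10
  J4: p=4
Order: J2 → J1 → J5 → J3 → J4


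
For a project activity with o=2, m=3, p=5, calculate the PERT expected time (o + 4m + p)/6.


te = (o + 4m + p) / 6
= (2 + 4×3 + 5) / 6
= (2 + 12 + 5) / 6
= 19 / 6
= 3.17


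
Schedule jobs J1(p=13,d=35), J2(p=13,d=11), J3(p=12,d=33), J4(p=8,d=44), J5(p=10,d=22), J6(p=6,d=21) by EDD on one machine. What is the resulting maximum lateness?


EDD order: J2 → J6 → J5 → J3 → J1 → J4
Completion and lateness:
  J2: C=13, d=11, L=13-11=2
  J6: C=19, d=21, L=19-21=-2
  J5: C=29, d=22, L=29-22=7
  J3: C=41, d=33, L=41-33=8
  J1: C=54, d=35, L=54-35=19
  J4: C=62, d=44, L=62-44=18
Lmax = max(2, -2, 7, 8, 19, 18)
= 19


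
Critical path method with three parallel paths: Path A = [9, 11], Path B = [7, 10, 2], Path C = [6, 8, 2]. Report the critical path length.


Path A: 9 + 11 = 20
Path B: 7 + 10 + 2 = 19
Path C: 6 + 8 + 2 = 16
Critical path = longest = max(20, 19, 16)
= 20 (Path A)


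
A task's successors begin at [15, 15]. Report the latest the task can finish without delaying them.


LF = min of all successor start times
Successors start at: [15, 15]
LF = min(15, 15)
= 15


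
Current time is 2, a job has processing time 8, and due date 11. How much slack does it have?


Slack = due - current_time - processing
= 11 - 2 - 8
= 1


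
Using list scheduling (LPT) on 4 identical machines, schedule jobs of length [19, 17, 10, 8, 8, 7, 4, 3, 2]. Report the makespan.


Jobs (LPT sorted): [19, 17, 10, 8, 8, 7, 4, 3, 2]
Machines: 4
  J=19 → Machine 1 (load: 0+19=19)
  J=17 → Machine 2 (load: 0+17=17)
  J=10 → Machine 3 (load: 0+10=10)
  J=8 → Machine 4 (load: 0+8=8)
  J=8 → Machine 4 (load: 8+8=16)
  J=7 → Machine 3 (load: 10+7=17)
  J=4 → Machine 4 (load: 16+4=20)
  J=3 → Machine 2 (load: 17+3=20)
  J=2 → Machine 3 (load: 17+2=19)
Machine loads: [19, 20, 19, 20]
Makespan = max = 20 time units


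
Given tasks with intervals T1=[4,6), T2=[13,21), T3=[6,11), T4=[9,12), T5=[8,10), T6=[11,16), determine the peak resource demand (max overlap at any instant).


Check each time point for overlaps:
  t=9: 3 tasks active (T3, T4, T5)
Max concurrent = 3


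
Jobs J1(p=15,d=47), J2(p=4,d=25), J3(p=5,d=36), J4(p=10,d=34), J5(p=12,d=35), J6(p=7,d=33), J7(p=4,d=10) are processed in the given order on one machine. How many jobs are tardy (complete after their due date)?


Completion vs due date:
  J1: C=15, d=47 → on time
  J2: C=19, d=25 → on time
  J3: C=24, d=36 → on time
  J4: C=34, d=34 → on time
  J5: C=46, d=35 → TARDY
  J6: C=53, d=33 → TARDY
  J7: C=57, d=10 → TARDY
Tardy jobs: J5, J6, J7
Count = 3


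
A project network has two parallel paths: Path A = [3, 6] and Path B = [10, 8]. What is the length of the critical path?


Path A: 3 + 6 = 9
Path B: 10 + 8 = 18
Critical path = longest = max(9, 18)
= 18 (Path B)


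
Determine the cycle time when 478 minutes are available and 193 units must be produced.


Cycle time = available time / demand
= 478 / 193
= 2.48 min/unit


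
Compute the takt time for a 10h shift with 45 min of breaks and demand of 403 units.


Available = 10×60 - 45 = 555 min
Takt time = 555 / 403
= 1.38 min/unit


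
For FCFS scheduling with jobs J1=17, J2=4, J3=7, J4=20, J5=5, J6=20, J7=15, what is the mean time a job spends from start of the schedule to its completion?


Completion times:
  J1: completes at 17
  J2: completes at 21
  J3: completes at 28
  J4: completes at 48
  J5: completes at 53
  J6: completes at 73
  J7: completes at 88
Sum = 328
Average = 328/7
= 46.86


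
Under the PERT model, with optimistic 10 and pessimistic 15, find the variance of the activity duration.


σ² = ((p - o) / 6)² = (p - o)² / 36
= (15 - 10)² / 36
= 5² / 36
= 25 / 36
= 0.6944


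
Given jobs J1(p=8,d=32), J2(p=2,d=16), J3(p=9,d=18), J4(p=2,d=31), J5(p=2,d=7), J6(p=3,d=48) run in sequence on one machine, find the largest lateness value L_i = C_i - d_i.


Lateness per job (L = C - d):
  J1: C=8, d=32, L=-24
  J2: C=10, d=16, L=-6
  J3: C=19, d=18, L=1
  J4: C=21, d=31, L=-10
  J5: C=23, d=7, L=16
  J6: C=26, d=48, L=-22
Lmax = max(-24, -6, 1, -10, 16, -22)
= 16


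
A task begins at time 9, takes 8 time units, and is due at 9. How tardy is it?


Completion = start + processing = 9 + 8 = 17
Tardiness = max(0, C - d) = max(0, 17 - 9)
= max(0, 8)
= 8


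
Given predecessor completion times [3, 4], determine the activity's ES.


ES = max of all predecessor completion times
Predecessors: [3, 4]
ES = max(3, 4)
= 4


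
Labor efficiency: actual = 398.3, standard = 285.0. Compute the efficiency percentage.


Efficiency = (actual / standard) × 100
= (398.3 / 285.0) × 100
= 139.8%


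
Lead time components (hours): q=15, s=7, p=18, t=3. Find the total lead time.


Lead time = queue + setup + processing + transit
= 15 + 7 + 18 + 3
= 43 hours


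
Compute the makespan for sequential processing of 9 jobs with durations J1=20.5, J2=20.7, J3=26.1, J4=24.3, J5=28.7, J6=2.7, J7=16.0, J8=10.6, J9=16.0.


Sequential makespan: sum all processing times
= 20.5 + 20.7 + 26.1 + 24.3 + 28.7 + 2.7 + 16.0 + 10.6 + 16.0
= 165.6 time units


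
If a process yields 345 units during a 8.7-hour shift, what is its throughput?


Throughput = units / time
= 345 / 8.7
= 39.7 units/hour


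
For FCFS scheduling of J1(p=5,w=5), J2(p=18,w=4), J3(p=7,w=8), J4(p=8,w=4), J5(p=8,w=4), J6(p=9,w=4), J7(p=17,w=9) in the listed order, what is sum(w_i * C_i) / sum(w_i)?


Completion times:
  J1: C=5, w×C=5×5=25
  J2: C=23, w×C=4×23=92
  J3: C=30, w×C=8×30=240
  J4: C=38, w×C=4×38=152
  J5: C=46, w×C=4×46=184
  J6: C=55, w×C=4×55=220
  J7: C=72, w×C=9×72=648
Sum w×C = 1561
Sum w = 38
Weighted avg = 1561/38
= 41.08


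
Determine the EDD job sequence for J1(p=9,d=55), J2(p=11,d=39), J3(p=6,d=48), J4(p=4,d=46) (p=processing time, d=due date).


EDD: sort by earliest due date
  J2: d=39, p=11
  J4: d=46, p=4
  J3: d=48, p=6
  J1: d=55, p=9
Order: J2 → J4 → J3 → J1


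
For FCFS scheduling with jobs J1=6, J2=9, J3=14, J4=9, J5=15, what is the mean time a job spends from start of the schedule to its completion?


Completion times:
  J1: completes at 6
  J2: completes at 15
  J3: completes at 29
  J4: completes at 38
  J5: completes at 53
Sum = 141
Average = 141/5
= 28.20


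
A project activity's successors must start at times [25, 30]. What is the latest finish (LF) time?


LF = min of all successor start times
Successors start at: [25, 30]
LF = min(25, 30)
= 25


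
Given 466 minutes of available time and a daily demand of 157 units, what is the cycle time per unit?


Cycle time = available time / demand
= 466 / 157
= 2.97 min/unit


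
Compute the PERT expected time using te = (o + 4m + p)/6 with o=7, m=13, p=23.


te = (o + 4m + p) / 6
= (7 + 4×13 + 23) / 6
= (7 + 52 + 23) / 6
= 82 / 6
= 13.67


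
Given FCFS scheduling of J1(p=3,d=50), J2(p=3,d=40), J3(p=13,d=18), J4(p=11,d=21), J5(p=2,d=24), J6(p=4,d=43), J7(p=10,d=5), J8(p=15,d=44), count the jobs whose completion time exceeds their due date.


Completion vs due date:
  J1: C=3, d=50 → on time
  J2: C=6, d=40 → on time
  J3: C=19, d=18 → TARDY
  J4: C=30, d=21 → TARDY
  J5: C=32, d=24 → TARDY
  J6: C=36, d=43 → on time
  J7: C=46, d=5 → TARDY
  J8: C=61, d=44 → TARDY
Tardy jobs: J3, J4, J5, J7, J8
Count = 5


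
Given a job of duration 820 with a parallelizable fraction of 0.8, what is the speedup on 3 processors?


Amdahl's law: T_p = T × ((1-p) + p/N)
= 820 × ((1-0.8) + 0.8/3)
= 820 × (0.20 + 0.2667)
= 820 × 0.4667
= 382.67
Speedup = 820/382.67
= 2.14×


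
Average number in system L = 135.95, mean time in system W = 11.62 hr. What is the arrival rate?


Little's law: L = λW → λ = L / W
= 135.95 / 11.62
= 11.70 per hour


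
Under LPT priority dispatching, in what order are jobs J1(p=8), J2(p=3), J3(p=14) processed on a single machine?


LPT: sort by longest processing time first
  J3: p=14
  J1: p=8
  J2: p=3
Order: J3 → J1 → J2


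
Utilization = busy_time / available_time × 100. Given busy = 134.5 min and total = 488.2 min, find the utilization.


Utilization = busy / total × 100
= 134.5 / 488.2 × 100
= 27.6%


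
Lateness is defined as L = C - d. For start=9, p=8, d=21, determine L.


Completion = 9 + 8 = 17
Lateness = C - d = 17 - 21
= -4


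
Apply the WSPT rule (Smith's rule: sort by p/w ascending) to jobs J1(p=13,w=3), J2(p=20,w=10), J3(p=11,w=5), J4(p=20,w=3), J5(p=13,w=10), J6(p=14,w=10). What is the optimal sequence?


WSPT (Smith's rule): sort by p/w ascending
  J5: p/w = 13/10 = 1.300
  J6: p/w = 14/10 = 1.400
  J2: p/w = 20/10 = 2.000
  J3: p/w = 11/5 = 2.200
  J1: p/w = 13/3 = 4.333
  J4: p/w = 20/3 = 6.667
Order: J5 → J6 → J2 → J3 → J1 → J4


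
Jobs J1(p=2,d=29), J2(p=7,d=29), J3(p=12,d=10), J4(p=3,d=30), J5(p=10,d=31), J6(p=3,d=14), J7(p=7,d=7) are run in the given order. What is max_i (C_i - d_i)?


Lateness per job (L = C - d):
  J1: C=2, d=29, L=-27
  J2: C=9, d=29, L=-20
  J3: C=21, d=10, L=11
  J4: C=24, d=30, L=-6
  J5: C=34, d=31, L=3
  J6: C=37, d=14, L=23
  J7: C=44, d=7, L=37
Lmax = max(-27, -20, 11, -6, 3, 23, 37)
= 37


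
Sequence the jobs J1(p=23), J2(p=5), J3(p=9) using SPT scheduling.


SPT: sort by shortest processing time
  J2: p=5
  J3: p=9
  J1: p=23
Order: J2 → J3 → J1


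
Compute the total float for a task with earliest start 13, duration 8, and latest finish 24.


EF = ES + duration = 13 + 8 = 21
LS = LF - duration = 24 - 8 = 16
Total Float = LF - EF = 24 - 21
(or LS - ES = 16 - 13)
= 3


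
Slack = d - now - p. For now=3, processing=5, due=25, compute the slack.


Slack = due - current_time - processing
= 25 - 3 - 5
= 17


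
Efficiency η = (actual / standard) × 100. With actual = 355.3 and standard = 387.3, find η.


Efficiency = (actual / standard) × 100
= (355.3 / 387.3) × 100
= 91.7%


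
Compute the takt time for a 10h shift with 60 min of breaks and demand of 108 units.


Available = 10×60 - 60 = 540 min
Takt time = 540 / 108
= 5.00 min/unit


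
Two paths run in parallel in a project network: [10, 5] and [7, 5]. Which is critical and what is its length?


Path A: 10 + 5 = 15
Path B: 7 + 5 = 12
Critical path = longest = max(15, 12)
= 15 (Path A)


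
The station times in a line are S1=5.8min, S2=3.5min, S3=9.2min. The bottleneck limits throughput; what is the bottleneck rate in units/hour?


Bottleneck = longest station time
Station times: [5.8, 3.5, 9.2]
Max = 9.2 min
Rate = 60 / 9.2
= 6.52 units/hour (bottleneck: 9.2min)


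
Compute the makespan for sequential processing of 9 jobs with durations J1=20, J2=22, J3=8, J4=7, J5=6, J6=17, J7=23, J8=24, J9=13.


Sequential makespan: sum all processing times
= 20 + 22 + 8 + 7 + 6 + 17 + 23 + 24 + 13
= 140 time units


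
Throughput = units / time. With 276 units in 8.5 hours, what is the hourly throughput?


Throughput = units / time
= 276 / 8.5
= 32.5 units/hour


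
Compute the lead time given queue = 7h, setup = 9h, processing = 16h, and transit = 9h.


Lead time = queue + setup + processing + transit
= 7 + 9 + 16 + 9
= 41 hours


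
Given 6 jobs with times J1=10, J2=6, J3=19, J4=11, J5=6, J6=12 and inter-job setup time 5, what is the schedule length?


Makespan = Σ processing + (n-1) × setup
= (10 + 6 + 19 + 11 + 6 + 12) + (6-1)×5
= 64 + 25
= 89 time units


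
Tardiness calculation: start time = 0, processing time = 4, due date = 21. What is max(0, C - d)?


Completion = start + processing = 0 + 4 = 4
Tardiness = max(0, C - d) = max(0, 4 - 21)
= max(0, -17)
= 0


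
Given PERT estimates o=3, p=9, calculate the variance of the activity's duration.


σ² = ((p - o) / 6)² = (p - o)² / 36
= (9 - 3)² / 36
= 6² / 36
= 36 / 36
= 1.0000


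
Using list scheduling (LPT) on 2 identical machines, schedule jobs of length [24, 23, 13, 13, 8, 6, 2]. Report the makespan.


Jobs (LPT sorted): [24, 23, 13, 13, 8, 6, 2]
Machines: 2
  J=24 → Machine 1 (load: 0+24=24)
  J=23 → Machine 2 (load: 0+23=23)
  J=13 → Machine 2 (load: 23+13=36)
  J=13 → Machine 1 (load: 24+13=37)
  J=8 → Machine 2 (load: 36+8=44)
  J=6 → Machine 1 (load: 37+6=43)
  J=2 → Machine 1 (load: 43+2=45)
Machine loads: [45, 44]
Makespan = max = 45 time units


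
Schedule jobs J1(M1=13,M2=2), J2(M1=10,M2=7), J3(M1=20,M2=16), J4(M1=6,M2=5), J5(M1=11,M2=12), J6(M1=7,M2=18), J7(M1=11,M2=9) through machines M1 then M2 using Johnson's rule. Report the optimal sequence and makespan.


Johnson's rule:
Group 1 (M1≤M2, sort by M1): ['J6', 'J5']
Group 2 (M1>M2, sort desc M2): ['J3', 'J7', 'J2', 'J4', 'J1']
Sequence: J6 → J5 → J3 → J7 → J2 → J4 → J1
Makespan calculation:
  J6: M1 done=7, M2 done=25
  J5: M1 done=18, M2 done=37
  J3: M1 done=38, M2 done=54
  J7: M1 done=49, M2 done=63
  J2: M1 done=59, M2 done=70
  J4: M1 done=65, M2 done=75
  J1: M1 done=78, M2 done=80
= Sequence: J6 → J5 → J3 → J7 → J2 → J4 → J1, Makespan: 80


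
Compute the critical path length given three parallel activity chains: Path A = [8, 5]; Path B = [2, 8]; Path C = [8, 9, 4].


Path A: 8 + 5 = 13
Path B: 2 + 8 = 10
Path C: 8 + 9 + 4 = 21
Critical path = longest = max(13, 10, 21)
= 21 (Path C)


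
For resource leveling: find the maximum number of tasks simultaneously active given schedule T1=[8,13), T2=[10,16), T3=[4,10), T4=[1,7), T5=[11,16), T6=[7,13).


Check each time point for overlaps:
  t=11: 4 tasks active (T1, T2, T5, T6)
Max concurrent = 4


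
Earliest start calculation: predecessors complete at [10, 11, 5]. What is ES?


ES = max of all predecessor completion times
Predecessors: [10, 11, 5]
ES = max(10, 11, 5)
= 11


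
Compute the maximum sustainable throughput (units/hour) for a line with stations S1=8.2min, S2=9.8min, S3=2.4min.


Bottleneck = longest station time
Station times: [8.2, 9.8, 2.4]
Max = 9.8 min
Rate = 60 / 9.8
= 6.12 units/hour (bottleneck: 9.8min)


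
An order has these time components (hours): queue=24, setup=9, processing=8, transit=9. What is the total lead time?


Lead time = queue + setup + processing + transit
= 24 + 9 + 8 + 9
= 50 hours


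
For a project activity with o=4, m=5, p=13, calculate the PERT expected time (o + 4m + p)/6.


te = (o + 4m + p) / 6
= (4 + 4×5 + 13) / 6
= (4 + 20 + 13) / 6
= 37 / 6
= 6.17


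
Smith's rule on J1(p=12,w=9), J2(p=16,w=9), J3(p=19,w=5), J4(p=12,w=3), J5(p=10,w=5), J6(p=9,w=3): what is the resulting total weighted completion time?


WSPT order (by p/w): J1 → J2 → J5 → J6 → J3 → J4
  J1: C=12, w·C=9×12=108
  J2: C=28, w·C=9×28=252
  J5: C=38, w·C=5×38=190
  J6: C=47, w·C=3×47=141
  J3: C=66, w·C=5×66=330
  J4: C=78, w·C=3×78=234
Σ w·C = 1255
= 1255


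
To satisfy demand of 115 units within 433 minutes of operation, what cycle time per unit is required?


Cycle time = available time / demand
= 433 / 115
= 3.77 min/unit


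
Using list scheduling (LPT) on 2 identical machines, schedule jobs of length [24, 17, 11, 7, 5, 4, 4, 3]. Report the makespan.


Jobs (LPT sorted): [24, 17, 11, 7, 5, 4, 4, 3]
Machines: 2
  J=24 → Machine 1 (load: 0+24=24)
  J=17 → Machine 2 (load: 0+17=17)
  J=11 → Machine 2 (load: 17+11=28)
  J=7 → Machine 1 (load: 24+7=31)
  J=5 → Machine 2 (load: 28+5=33)
  J=4 → Machine 1 (load: 31+4=35)
  J=4 → Machine 2 (load: 33+4=37)
  J=3 → Machine 1 (load: 35+3=38)
Machine loads: [38, 37]
Makespan = max = 38 time units


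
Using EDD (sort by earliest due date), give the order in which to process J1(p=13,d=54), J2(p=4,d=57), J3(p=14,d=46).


EDD: sort by earliest due date
  J3: d=46, p=14
  J1: d=54, p=13
  J2: d=57, p=4
Order: J3 → J1 → J2


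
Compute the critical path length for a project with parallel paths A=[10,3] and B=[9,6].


Path A: 10 + 3 = 13
Path B: 9 + 6 = 15
Critical path = longest = max(13, 15)
= 15 (Path B)
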